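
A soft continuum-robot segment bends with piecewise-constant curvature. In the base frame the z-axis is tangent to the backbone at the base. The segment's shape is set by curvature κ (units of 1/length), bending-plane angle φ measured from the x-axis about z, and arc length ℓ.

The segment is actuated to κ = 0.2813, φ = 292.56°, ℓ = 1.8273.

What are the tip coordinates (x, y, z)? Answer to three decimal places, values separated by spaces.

θ = κ·ℓ = 0.2813 × 1.8273 = 0.51402 rad
ρ = (1 − cos θ)/κ = (1 − 0.87078)/0.2813 = 0.45938
z = sin θ / κ = 0.49168/0.2813 = 1.74789
x = ρ cos φ = 0.45938 × cos(292.56°) = 0.17624
y = ρ sin φ = 0.45938 × sin(292.56°) = -0.42423

0.176 -0.424 1.748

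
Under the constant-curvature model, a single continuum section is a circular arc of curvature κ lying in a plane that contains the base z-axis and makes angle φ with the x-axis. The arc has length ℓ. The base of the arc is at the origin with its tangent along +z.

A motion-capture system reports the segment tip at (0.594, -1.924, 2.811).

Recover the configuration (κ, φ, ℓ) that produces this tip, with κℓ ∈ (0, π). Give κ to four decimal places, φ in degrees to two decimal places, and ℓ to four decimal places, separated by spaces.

0.3368 287.16 3.6909

ρ = √(x²+y²) = √(0.594² + -1.924²) = 2.01361
φ = atan2(y, x) mod 360° = atan2(-1.924, 0.594) = 287.1571°
|p|² = ρ² + z² = 2.01361² + 2.811² = 11.95633
κ = 2ρ / |p|² = 2×2.01361 / 11.95633 = 0.33683
θ = 2·atan2(ρ, z) = 2·atan2(2.01361, 2.811) = 1.24321 rad
ℓ = θ/κ = 1.24321/0.33683 = 3.69093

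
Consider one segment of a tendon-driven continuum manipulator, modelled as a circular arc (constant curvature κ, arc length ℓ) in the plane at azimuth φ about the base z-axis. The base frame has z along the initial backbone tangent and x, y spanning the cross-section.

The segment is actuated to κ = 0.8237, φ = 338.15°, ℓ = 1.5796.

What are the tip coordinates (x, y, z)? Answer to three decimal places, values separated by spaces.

θ = κ·ℓ = 0.8237 × 1.5796 = 1.30112 rad
ρ = (1 − cos θ)/κ = (1 − 0.26642)/0.8237 = 0.89059
z = sin θ / κ = 0.96386/0.8237 = 1.17015
x = ρ cos φ = 0.89059 × cos(338.15°) = 0.82661
y = ρ sin φ = 0.89059 × sin(338.15°) = -0.33146

0.827 -0.331 1.170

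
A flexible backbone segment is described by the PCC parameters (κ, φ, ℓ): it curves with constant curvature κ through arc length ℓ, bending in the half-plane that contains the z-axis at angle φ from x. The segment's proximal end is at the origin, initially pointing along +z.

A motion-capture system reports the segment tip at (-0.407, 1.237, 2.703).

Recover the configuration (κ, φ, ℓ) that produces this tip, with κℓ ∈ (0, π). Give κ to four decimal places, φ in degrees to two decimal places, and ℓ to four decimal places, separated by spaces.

0.2893 108.21 3.1036

ρ = √(x²+y²) = √(-0.407² + 1.237²) = 1.30224
φ = atan2(y, x) mod 360° = atan2(1.237, -0.407) = 108.2123°
|p|² = ρ² + z² = 1.30224² + 2.703² = 9.00203
κ = 2ρ / |p|² = 2×1.30224 / 9.00203 = 0.28932
θ = 2·atan2(ρ, z) = 2·atan2(1.30224, 2.703) = 0.89792 rad
ℓ = θ/κ = 0.89792/0.28932 = 3.10355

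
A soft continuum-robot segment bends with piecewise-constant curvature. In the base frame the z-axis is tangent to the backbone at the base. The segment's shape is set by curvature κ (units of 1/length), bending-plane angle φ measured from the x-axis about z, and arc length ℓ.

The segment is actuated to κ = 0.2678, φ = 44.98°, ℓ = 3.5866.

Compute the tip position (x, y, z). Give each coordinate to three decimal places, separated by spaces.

θ = κ·ℓ = 0.2678 × 3.5866 = 0.96049 rad
ρ = (1 − cos θ)/κ = (1 − 0.57312)/0.2678 = 1.59404
z = sin θ / κ = 0.81947/0.2678 = 3.06002
x = ρ cos φ = 1.59404 × cos(44.98°) = 1.12755
y = ρ sin φ = 1.59404 × sin(44.98°) = 1.12676

1.128 1.127 3.060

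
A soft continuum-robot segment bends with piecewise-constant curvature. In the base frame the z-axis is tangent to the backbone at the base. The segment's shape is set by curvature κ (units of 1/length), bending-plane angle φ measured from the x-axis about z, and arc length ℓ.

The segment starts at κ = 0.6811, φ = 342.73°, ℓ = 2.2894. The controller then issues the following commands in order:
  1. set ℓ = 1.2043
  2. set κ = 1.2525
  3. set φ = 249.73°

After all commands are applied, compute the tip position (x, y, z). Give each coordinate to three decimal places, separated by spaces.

initial: κ=0.6811, φ=342.73°, ℓ=2.2894
cmd 1: set ℓ=1.2043 → (κ,φ,ℓ)=(0.6811,342.73°,1.2043) → tip=(0.4458,-0.1386,1.0737)
cmd 2: set κ=1.2525 → (κ,φ,ℓ)=(1.2525,342.73°,1.2043) → tip=(0.7149,-0.2222,0.7968)
cmd 3: set φ=249.73° → (κ,φ,ℓ)=(1.2525,249.73°,1.2043) → tip=(-0.2594,-0.7022,0.7968)

-0.259 -0.702 0.797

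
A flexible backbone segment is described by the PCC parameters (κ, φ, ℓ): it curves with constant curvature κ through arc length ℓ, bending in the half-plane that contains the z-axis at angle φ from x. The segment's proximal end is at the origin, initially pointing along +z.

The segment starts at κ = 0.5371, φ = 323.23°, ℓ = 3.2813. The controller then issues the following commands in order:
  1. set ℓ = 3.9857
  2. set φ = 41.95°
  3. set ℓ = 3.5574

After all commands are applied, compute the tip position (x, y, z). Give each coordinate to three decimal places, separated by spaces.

initial: κ=0.5371, φ=323.23°, ℓ=3.2813
cmd 1: set ℓ=3.9857 → (κ,φ,ℓ)=(0.5371,323.23°,3.9857) → tip=(2.2962,-1.7159,1.5676)
cmd 2: set φ=41.95° → (κ,φ,ℓ)=(0.5371,41.95°,3.9857) → tip=(2.1319,1.9162,1.5676)
cmd 3: set ℓ=3.5574 → (κ,φ,ℓ)=(0.5371,41.95°,3.5574) → tip=(1.8463,1.6595,1.7553)

1.846 1.660 1.755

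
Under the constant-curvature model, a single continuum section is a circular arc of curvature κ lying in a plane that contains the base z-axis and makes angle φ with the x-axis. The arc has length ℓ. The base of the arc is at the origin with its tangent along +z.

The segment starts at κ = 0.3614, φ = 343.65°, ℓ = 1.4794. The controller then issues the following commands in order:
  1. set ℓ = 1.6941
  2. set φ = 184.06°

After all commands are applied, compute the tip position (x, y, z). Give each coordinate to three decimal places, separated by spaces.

-0.501 -0.036 1.590

initial: κ=0.3614, φ=343.65°, ℓ=1.4794
cmd 1: set ℓ=1.6941 → (κ,φ,ℓ)=(0.3614,343.65°,1.6941) → tip=(0.4823,-0.1415,1.5902)
cmd 2: set φ=184.06° → (κ,φ,ℓ)=(0.3614,184.06°,1.6941) → tip=(-0.5013,-0.0356,1.5902)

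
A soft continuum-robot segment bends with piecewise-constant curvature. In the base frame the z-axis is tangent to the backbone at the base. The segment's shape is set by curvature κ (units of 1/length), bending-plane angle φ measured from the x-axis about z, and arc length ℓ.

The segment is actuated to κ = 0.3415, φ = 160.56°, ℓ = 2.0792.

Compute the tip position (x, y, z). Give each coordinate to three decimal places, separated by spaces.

θ = κ·ℓ = 0.3415 × 2.0792 = 0.71005 rad
ρ = (1 − cos θ)/κ = (1 − 0.75833)/0.3415 = 0.70767
z = sin θ / κ = 0.65187/0.3415 = 1.90884
x = ρ cos φ = 0.70767 × cos(160.56°) = -0.66732
y = ρ sin φ = 0.70767 × sin(160.56°) = 0.23553

-0.667 0.236 1.909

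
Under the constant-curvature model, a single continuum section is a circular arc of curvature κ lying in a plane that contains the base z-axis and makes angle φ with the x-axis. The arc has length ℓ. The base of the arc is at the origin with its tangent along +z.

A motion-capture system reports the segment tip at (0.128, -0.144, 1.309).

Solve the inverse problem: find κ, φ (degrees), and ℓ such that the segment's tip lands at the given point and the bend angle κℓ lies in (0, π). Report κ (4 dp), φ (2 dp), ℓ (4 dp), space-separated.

ρ = √(x²+y²) = √(0.128² + -0.144²) = 0.19267
φ = atan2(y, x) mod 360° = atan2(-0.144, 0.128) = 311.6335°
|p|² = ρ² + z² = 0.19267² + 1.309² = 1.75060
κ = 2ρ / |p|² = 2×0.19267 / 1.75060 = 0.22011
θ = 2·atan2(ρ, z) = 2·atan2(0.19267, 1.309) = 0.29227 rad
ℓ = θ/κ = 0.29227/0.22011 = 1.32782

0.2201 311.63 1.3278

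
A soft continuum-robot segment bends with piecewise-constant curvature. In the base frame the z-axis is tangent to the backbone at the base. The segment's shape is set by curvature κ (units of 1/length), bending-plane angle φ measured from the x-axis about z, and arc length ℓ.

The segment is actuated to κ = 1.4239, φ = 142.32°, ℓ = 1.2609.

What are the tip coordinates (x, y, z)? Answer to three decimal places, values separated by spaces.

-0.680 0.525 0.685

θ = κ·ℓ = 1.4239 × 1.2609 = 1.79540 rad
ρ = (1 − cos θ)/κ = (1 − -0.22272)/1.4239 = 0.85871
z = sin θ / κ = 0.97488/1.4239 = 0.68466
x = ρ cos φ = 0.85871 × cos(142.32°) = -0.67961
y = ρ sin φ = 0.85871 × sin(142.32°) = 0.52489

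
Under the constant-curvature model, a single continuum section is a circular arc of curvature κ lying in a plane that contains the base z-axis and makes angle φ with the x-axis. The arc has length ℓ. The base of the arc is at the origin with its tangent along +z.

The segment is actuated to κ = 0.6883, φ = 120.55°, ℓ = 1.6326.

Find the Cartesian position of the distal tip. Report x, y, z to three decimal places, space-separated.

-0.419 0.710 1.310

θ = κ·ℓ = 0.6883 × 1.6326 = 1.12372 rad
ρ = (1 − cos θ)/κ = (1 − 0.43233)/0.6883 = 0.82474
z = sin θ / κ = 0.90171/0.6883 = 1.31006
x = ρ cos φ = 0.82474 × cos(120.55°) = -0.41921
y = ρ sin φ = 0.82474 × sin(120.55°) = 0.71025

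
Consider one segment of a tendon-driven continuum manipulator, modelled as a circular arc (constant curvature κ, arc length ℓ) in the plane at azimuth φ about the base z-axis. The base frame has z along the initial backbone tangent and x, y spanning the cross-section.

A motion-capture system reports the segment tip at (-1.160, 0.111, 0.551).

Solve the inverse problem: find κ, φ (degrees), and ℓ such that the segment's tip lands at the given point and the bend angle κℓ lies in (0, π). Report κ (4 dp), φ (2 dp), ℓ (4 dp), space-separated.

1.4027 174.53 1.6099

ρ = √(x²+y²) = √(-1.160² + 0.111²) = 1.16530
φ = atan2(y, x) mod 360° = atan2(0.111, -1.160) = 174.5340°
|p|² = ρ² + z² = 1.16530² + 0.551² = 1.66152
κ = 2ρ / |p|² = 2×1.16530 / 1.66152 = 1.40269
θ = 2·atan2(ρ, z) = 2·atan2(1.16530, 0.551) = 2.25822 rad
ℓ = θ/κ = 2.25822/1.40269 = 1.60993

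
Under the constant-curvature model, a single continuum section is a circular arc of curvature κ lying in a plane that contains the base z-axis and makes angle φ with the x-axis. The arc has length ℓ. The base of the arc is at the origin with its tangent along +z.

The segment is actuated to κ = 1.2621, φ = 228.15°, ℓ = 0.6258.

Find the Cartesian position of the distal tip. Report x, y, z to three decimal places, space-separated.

θ = κ·ℓ = 1.2621 × 0.6258 = 0.78982 rad
ρ = (1 − cos θ)/κ = (1 − 0.70397)/1.2621 = 0.23455
z = sin θ / κ = 0.71023/1.2621 = 0.56274
x = ρ cos φ = 0.23455 × cos(228.15°) = -0.15649
y = ρ sin φ = 0.23455 × sin(228.15°) = -0.17472

-0.156 -0.175 0.563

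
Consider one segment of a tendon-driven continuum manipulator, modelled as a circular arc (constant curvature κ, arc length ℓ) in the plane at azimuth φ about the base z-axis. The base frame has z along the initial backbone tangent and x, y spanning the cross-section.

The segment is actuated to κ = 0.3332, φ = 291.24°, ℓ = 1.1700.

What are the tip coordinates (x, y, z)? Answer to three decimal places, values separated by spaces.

θ = κ·ℓ = 0.3332 × 1.1700 = 0.38984 rad
ρ = (1 − cos θ)/κ = (1 − 0.92497)/0.3332 = 0.22519
z = sin θ / κ = 0.38004/0.3332 = 1.14059
x = ρ cos φ = 0.22519 × cos(291.24°) = 0.08158
y = ρ sin φ = 0.22519 × sin(291.24°) = -0.20989

0.082 -0.210 1.141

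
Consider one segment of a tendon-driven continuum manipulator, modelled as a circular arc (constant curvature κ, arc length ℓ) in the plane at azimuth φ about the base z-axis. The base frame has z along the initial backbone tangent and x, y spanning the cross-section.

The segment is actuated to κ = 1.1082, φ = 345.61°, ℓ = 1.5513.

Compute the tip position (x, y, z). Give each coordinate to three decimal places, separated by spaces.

θ = κ·ℓ = 1.1082 × 1.5513 = 1.71915 rad
ρ = (1 − cos θ)/κ = (1 − -0.14781)/1.1082 = 1.03574
z = sin θ / κ = 0.98902/1.1082 = 0.89245
x = ρ cos φ = 1.03574 × cos(345.61°) = 1.00325
y = ρ sin φ = 1.03574 × sin(345.61°) = -0.25740

1.003 -0.257 0.892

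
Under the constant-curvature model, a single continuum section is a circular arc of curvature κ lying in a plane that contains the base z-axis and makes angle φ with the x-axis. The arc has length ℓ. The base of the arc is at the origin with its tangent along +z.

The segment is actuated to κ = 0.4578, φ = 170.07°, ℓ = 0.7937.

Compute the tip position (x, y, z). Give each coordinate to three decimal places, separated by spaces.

θ = κ·ℓ = 0.4578 × 0.7937 = 0.36336 rad
ρ = (1 − cos θ)/κ = (1 − 0.93471)/0.4578 = 0.14262
z = sin θ / κ = 0.35541/0.4578 = 0.77635
x = ρ cos φ = 0.14262 × cos(170.07°) = -0.14048
y = ρ sin φ = 0.14262 × sin(170.07°) = 0.02459

-0.140 0.025 0.776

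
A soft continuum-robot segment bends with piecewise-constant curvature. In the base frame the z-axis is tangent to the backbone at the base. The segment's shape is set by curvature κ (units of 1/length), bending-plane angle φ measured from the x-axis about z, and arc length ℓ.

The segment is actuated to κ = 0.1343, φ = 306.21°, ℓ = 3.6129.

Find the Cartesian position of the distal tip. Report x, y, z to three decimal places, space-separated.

θ = κ·ℓ = 0.1343 × 3.6129 = 0.48521 rad
ρ = (1 − cos θ)/κ = (1 − 0.88458)/0.1343 = 0.85945
z = sin θ / κ = 0.46640/0.1343 = 3.47279
x = ρ cos φ = 0.85945 × cos(306.21°) = 0.50772
y = ρ sin φ = 0.85945 × sin(306.21°) = -0.69345

0.508 -0.693 3.473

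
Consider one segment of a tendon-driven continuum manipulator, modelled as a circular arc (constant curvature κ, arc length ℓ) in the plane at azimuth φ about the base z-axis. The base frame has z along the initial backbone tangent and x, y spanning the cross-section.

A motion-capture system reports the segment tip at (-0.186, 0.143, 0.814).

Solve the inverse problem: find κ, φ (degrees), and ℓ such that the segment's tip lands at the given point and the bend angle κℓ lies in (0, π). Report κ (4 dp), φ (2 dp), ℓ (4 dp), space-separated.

0.6539 142.45 0.8584

ρ = √(x²+y²) = √(-0.186² + 0.143²) = 0.23462
φ = atan2(y, x) mod 360° = atan2(0.143, -0.186) = 142.4463°
|p|² = ρ² + z² = 0.23462² + 0.814² = 0.71764
κ = 2ρ / |p|² = 2×0.23462 / 0.71764 = 0.65386
θ = 2·atan2(ρ, z) = 2·atan2(0.23462, 0.814) = 0.56124 rad
ℓ = θ/κ = 0.56124/0.65386 = 0.85836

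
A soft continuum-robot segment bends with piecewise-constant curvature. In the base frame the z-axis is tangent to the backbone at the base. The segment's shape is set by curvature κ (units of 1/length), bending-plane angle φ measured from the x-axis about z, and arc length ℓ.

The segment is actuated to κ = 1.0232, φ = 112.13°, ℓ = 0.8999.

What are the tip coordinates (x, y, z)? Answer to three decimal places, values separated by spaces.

-0.145 0.357 0.778

θ = κ·ℓ = 1.0232 × 0.8999 = 0.92078 rad
ρ = (1 − cos θ)/κ = (1 − 0.60520)/1.0232 = 0.38585
z = sin θ / κ = 0.79607/1.0232 = 0.77802
x = ρ cos φ = 0.38585 × cos(112.13°) = -0.14535
y = ρ sin φ = 0.38585 × sin(112.13°) = 0.35742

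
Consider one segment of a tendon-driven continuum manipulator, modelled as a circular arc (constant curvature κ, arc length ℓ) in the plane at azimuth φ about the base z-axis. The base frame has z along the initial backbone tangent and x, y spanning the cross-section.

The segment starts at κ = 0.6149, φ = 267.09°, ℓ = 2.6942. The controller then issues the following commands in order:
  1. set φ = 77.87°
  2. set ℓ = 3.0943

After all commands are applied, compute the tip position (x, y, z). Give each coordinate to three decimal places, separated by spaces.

0.453 2.108 1.538

initial: κ=0.6149, φ=267.09°, ℓ=2.6942
cmd 1: set φ=77.87° → (κ,φ,ℓ)=(0.6149,77.87°,2.6942) → tip=(0.3710,1.7263,1.6203)
cmd 2: set ℓ=3.0943 → (κ,φ,ℓ)=(0.6149,77.87°,3.0943) → tip=(0.4531,2.1080,1.5375)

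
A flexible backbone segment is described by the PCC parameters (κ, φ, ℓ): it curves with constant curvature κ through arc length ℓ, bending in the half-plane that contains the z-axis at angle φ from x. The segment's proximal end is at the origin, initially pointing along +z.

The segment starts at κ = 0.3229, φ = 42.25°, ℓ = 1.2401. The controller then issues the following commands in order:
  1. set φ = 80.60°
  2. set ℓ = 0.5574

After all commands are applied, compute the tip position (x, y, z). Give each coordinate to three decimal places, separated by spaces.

initial: κ=0.3229, φ=42.25°, ℓ=1.2401
cmd 1: set φ=80.60° → (κ,φ,ℓ)=(0.3229,80.60°,1.2401) → tip=(0.0400,0.2417,1.2072)
cmd 2: set ℓ=0.5574 → (κ,φ,ℓ)=(0.3229,80.60°,0.5574) → tip=(0.0082,0.0494,0.5544)

0.008 0.049 0.554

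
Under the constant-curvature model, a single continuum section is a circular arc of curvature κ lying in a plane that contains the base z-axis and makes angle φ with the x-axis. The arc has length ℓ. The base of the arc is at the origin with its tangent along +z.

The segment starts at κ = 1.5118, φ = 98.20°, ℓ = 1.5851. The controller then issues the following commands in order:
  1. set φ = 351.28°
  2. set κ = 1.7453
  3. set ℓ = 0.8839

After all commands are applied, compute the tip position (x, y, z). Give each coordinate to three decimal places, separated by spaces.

initial: κ=1.5118, φ=98.20°, ℓ=1.5851
cmd 1: set φ=351.28° → (κ,φ,ℓ)=(1.5118,351.28°,1.5851) → tip=(1.1343,-0.1740,0.4486)
cmd 2: set κ=1.7453 → (κ,φ,ℓ)=(1.7453,351.28°,1.5851) → tip=(1.0933,-0.1677,0.2099)
cmd 3: set ℓ=0.8839 → (κ,φ,ℓ)=(1.7453,351.28°,0.8839) → tip=(0.5504,-0.0844,0.5727)

0.550 -0.084 0.573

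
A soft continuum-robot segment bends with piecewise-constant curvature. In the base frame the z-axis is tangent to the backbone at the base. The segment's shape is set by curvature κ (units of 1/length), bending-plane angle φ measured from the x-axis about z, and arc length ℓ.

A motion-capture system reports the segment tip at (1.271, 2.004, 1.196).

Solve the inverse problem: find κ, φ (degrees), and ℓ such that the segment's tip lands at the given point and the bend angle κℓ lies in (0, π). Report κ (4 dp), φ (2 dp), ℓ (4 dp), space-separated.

0.6721 57.62 3.2852

ρ = √(x²+y²) = √(1.271² + 2.004²) = 2.37307
φ = atan2(y, x) mod 360° = atan2(2.004, 1.271) = 57.6158°
|p|² = ρ² + z² = 2.37307² + 1.196² = 7.06187
κ = 2ρ / |p|² = 2×2.37307 / 7.06187 = 0.67208
θ = 2·atan2(ρ, z) = 2·atan2(2.37307, 1.196) = 2.20793 rad
ℓ = θ/κ = 2.20793/0.67208 = 3.28522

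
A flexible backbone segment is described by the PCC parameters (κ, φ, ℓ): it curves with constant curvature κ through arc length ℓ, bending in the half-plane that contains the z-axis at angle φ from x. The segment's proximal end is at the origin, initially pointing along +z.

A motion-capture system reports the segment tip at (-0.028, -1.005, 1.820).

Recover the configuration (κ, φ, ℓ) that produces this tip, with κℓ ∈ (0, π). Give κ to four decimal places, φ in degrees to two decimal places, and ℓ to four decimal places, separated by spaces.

0.4651 268.40 2.1702

ρ = √(x²+y²) = √(-0.028² + -1.005²) = 1.00539
φ = atan2(y, x) mod 360° = atan2(-1.005, -0.028) = 268.4041°
|p|² = ρ² + z² = 1.00539² + 1.820² = 4.32321
κ = 2ρ / |p|² = 2×1.00539 / 4.32321 = 0.46511
θ = 2·atan2(ρ, z) = 2·atan2(1.00539, 1.820) = 1.00939 rad
ℓ = θ/κ = 1.00939/0.46511 = 2.17020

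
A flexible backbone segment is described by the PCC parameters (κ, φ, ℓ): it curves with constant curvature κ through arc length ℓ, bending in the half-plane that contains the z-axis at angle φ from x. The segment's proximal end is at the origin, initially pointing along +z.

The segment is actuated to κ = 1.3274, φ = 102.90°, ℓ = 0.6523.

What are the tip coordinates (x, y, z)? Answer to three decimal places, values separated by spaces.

-0.059 0.258 0.574

θ = κ·ℓ = 1.3274 × 0.6523 = 0.86586 rad
ρ = (1 − cos θ)/κ = (1 − 0.64798)/1.3274 = 0.26519
z = sin θ / κ = 0.76165/1.3274 = 0.57379
x = ρ cos φ = 0.26519 × cos(102.90°) = -0.05920
y = ρ sin φ = 0.26519 × sin(102.90°) = 0.25850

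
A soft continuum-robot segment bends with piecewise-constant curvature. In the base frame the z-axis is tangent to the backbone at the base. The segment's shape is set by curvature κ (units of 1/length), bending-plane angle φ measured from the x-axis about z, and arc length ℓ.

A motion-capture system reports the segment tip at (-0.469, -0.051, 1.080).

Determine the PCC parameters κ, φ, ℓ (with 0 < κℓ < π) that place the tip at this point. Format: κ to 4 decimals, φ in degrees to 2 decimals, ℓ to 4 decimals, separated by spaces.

0.6793 186.21 1.2125

ρ = √(x²+y²) = √(-0.469² + -0.051²) = 0.47176
φ = atan2(y, x) mod 360° = atan2(-0.051, -0.469) = 186.2061°
|p|² = ρ² + z² = 0.47176² + 1.080² = 1.38896
κ = 2ρ / |p|² = 2×0.47176 / 1.38896 = 0.67931
θ = 2·atan2(ρ, z) = 2·atan2(0.47176, 1.080) = 0.82368 rad
ℓ = θ/κ = 0.82368/0.67931 = 1.21253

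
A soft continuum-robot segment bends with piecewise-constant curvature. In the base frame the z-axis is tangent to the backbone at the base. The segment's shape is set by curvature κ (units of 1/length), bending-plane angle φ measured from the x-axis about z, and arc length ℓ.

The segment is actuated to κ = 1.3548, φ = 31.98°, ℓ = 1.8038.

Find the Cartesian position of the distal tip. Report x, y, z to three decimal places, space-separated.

1.106 0.690 0.474

θ = κ·ℓ = 1.3548 × 1.8038 = 2.44379 rad
ρ = (1 − cos θ)/κ = (1 − -0.76625)/1.3548 = 1.30370
z = sin θ / κ = 0.64254/1.3548 = 0.47427
x = ρ cos φ = 1.30370 × cos(31.98°) = 1.10584
y = ρ sin φ = 1.30370 × sin(31.98°) = 0.69047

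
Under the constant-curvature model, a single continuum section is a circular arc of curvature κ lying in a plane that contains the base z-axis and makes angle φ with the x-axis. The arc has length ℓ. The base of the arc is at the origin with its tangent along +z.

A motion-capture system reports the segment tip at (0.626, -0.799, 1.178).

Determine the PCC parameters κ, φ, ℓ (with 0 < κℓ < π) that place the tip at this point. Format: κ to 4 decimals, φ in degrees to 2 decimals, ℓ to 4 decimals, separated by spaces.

0.8396 308.08 1.6942

ρ = √(x²+y²) = √(0.626² + -0.799²) = 1.01503
φ = atan2(y, x) mod 360° = atan2(-0.799, 0.626) = 308.0780°
|p|² = ρ² + z² = 1.01503² + 1.178² = 2.41796
κ = 2ρ / |p|² = 2×1.01503 / 2.41796 = 0.83957
θ = 2·atan2(ρ, z) = 2·atan2(1.01503, 1.178) = 1.42244 rad
ℓ = θ/κ = 1.42244/0.83957 = 1.69424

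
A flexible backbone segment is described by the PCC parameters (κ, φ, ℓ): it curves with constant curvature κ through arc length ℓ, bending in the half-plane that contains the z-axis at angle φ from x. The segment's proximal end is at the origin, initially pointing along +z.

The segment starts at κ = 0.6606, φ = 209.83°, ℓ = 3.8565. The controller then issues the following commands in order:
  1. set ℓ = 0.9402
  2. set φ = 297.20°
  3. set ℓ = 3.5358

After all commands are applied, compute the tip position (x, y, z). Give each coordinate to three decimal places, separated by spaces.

initial: κ=0.6606, φ=209.83°, ℓ=3.8565
cmd 1: set ℓ=0.9402 → (κ,φ,ℓ)=(0.6606,209.83°,0.9402) → tip=(-0.2453,-0.1406,0.8809)
cmd 2: set φ=297.20° → (κ,φ,ℓ)=(0.6606,297.20°,0.9402) → tip=(0.1292,-0.2514,0.8809)
cmd 3: set ℓ=3.5358 → (κ,φ,ℓ)=(0.6606,297.20°,3.5358) → tip=(1.1711,-2.2787,1.0921)

1.171 -2.279 1.092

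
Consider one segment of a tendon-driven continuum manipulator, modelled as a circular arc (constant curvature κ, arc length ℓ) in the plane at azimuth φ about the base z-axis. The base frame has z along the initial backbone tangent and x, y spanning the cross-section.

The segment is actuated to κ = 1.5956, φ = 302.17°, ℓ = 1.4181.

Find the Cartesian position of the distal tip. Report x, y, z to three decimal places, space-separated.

θ = κ·ℓ = 1.5956 × 1.4181 = 2.26272 rad
ρ = (1 − cos θ)/κ = (1 − -0.63802)/1.5956 = 1.02659
z = sin θ / κ = 0.77002/1.5956 = 0.48259
x = ρ cos φ = 1.02659 × cos(302.17°) = 0.54659
y = ρ sin φ = 1.02659 × sin(302.17°) = -0.86898

0.547 -0.869 0.483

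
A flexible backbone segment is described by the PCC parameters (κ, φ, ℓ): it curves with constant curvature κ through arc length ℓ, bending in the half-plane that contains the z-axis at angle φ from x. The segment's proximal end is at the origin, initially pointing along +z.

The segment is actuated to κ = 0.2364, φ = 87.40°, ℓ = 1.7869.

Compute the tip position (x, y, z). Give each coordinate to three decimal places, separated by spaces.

θ = κ·ℓ = 0.2364 × 1.7869 = 0.42242 rad
ρ = (1 − cos θ)/κ = (1 − 0.91210)/0.2364 = 0.37184
z = sin θ / κ = 0.40997/0.2364 = 1.73423
x = ρ cos φ = 0.37184 × cos(87.40°) = 0.01687
y = ρ sin φ = 0.37184 × sin(87.40°) = 0.37145

0.017 0.371 1.734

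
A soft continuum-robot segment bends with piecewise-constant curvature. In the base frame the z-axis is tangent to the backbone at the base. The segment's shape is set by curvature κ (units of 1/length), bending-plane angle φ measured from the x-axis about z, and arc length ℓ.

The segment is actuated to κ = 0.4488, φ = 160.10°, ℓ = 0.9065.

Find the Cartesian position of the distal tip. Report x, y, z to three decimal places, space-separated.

θ = κ·ℓ = 0.4488 × 0.9065 = 0.40684 rad
ρ = (1 − cos θ)/κ = (1 − 0.91838)/0.4488 = 0.18187
z = sin θ / κ = 0.39571/0.4488 = 0.88170
x = ρ cos φ = 0.18187 × cos(160.10°) = -0.17101
y = ρ sin φ = 0.18187 × sin(160.10°) = 0.06190

-0.171 0.062 0.882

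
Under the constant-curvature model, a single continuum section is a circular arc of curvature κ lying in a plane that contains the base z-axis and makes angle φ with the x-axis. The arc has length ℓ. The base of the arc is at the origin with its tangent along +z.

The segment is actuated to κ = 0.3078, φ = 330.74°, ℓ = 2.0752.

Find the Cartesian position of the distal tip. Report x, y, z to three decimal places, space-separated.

0.559 -0.313 1.937

θ = κ·ℓ = 0.3078 × 2.0752 = 0.63875 rad
ρ = (1 − cos θ)/κ = (1 − 0.80284)/0.3078 = 0.64053
z = sin θ / κ = 0.59619/0.3078 = 1.93694
x = ρ cos φ = 0.64053 × cos(330.74°) = 0.55881
y = ρ sin φ = 0.64053 × sin(330.74°) = -0.31308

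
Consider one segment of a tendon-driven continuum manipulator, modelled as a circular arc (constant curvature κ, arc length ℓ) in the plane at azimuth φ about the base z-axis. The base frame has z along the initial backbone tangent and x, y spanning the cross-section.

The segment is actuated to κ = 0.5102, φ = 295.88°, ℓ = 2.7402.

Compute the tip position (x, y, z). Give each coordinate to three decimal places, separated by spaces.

θ = κ·ℓ = 0.5102 × 2.7402 = 1.39805 rad
ρ = (1 − cos θ)/κ = (1 − 0.17189)/0.5102 = 1.62311
z = sin θ / κ = 0.98512/0.5102 = 1.93084
x = ρ cos φ = 1.62311 × cos(295.88°) = 0.70847
y = ρ sin φ = 1.62311 × sin(295.88°) = -1.46033

0.708 -1.460 1.931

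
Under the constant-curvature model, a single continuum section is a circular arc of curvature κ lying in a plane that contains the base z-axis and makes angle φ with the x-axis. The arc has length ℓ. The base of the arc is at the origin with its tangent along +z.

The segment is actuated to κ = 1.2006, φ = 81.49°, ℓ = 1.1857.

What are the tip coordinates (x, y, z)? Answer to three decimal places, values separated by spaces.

θ = κ·ℓ = 1.2006 × 1.1857 = 1.42355 rad
ρ = (1 − cos θ)/κ = (1 − 0.14671)/1.2006 = 0.71072
z = sin θ / κ = 0.98918/1.2006 = 0.82390
x = ρ cos φ = 0.71072 × cos(81.49°) = 0.10517
y = ρ sin φ = 0.71072 × sin(81.49°) = 0.70289

0.105 0.703 0.824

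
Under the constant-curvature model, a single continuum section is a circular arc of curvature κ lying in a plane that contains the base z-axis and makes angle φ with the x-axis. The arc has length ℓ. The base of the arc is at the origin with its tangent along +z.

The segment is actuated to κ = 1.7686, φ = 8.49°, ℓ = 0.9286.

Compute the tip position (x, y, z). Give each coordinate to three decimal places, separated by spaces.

0.599 0.089 0.564

θ = κ·ℓ = 1.7686 × 0.9286 = 1.64232 rad
ρ = (1 − cos θ)/κ = (1 − -0.07146)/1.7686 = 0.60583
z = sin θ / κ = 0.99744/1.7686 = 0.56397
x = ρ cos φ = 0.60583 × cos(8.49°) = 0.59919
y = ρ sin φ = 0.60583 × sin(8.49°) = 0.08944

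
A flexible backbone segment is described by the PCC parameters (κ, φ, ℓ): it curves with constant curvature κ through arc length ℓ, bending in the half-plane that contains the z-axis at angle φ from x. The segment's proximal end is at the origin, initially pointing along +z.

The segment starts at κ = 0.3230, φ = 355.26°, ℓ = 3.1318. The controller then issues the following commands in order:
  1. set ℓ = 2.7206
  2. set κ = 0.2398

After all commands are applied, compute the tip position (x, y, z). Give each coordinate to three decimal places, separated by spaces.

0.853 -0.071 2.532

initial: κ=0.3230, φ=355.26°, ℓ=3.1318
cmd 1: set ℓ=2.7206 → (κ,φ,ℓ)=(0.3230,355.26°,2.7206) → tip=(1.1166,-0.0926,2.3837)
cmd 2: set κ=0.2398 → (κ,φ,ℓ)=(0.2398,355.26°,2.7206) → tip=(0.8535,-0.0708,2.5317)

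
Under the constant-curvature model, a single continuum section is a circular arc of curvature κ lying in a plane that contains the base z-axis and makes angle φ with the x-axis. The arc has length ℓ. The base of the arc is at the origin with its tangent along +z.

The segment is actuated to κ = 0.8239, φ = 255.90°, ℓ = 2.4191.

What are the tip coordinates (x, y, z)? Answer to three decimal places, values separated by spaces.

θ = κ·ℓ = 0.8239 × 2.4191 = 1.99310 rad
ρ = (1 − cos θ)/κ = (1 − -0.40986)/0.8239 = 1.71120
z = sin θ / κ = 0.91215/0.8239 = 1.10711
x = ρ cos φ = 1.71120 × cos(255.90°) = -0.41687
y = ρ sin φ = 1.71120 × sin(255.90°) = -1.65965

-0.417 -1.660 1.107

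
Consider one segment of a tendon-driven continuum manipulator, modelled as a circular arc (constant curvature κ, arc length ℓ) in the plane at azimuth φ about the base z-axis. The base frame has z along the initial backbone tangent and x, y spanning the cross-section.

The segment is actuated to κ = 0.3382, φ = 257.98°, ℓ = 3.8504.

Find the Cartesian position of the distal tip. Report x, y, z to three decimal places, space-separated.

-0.452 -2.125 2.851

θ = κ·ℓ = 0.3382 × 3.8504 = 1.30221 rad
ρ = (1 − cos θ)/κ = (1 − 0.26537)/0.3382 = 2.17217
z = sin θ / κ = 0.96415/0.3382 = 2.85082
x = ρ cos φ = 2.17217 × cos(257.98°) = -0.45236
y = ρ sin φ = 2.17217 × sin(257.98°) = -2.12454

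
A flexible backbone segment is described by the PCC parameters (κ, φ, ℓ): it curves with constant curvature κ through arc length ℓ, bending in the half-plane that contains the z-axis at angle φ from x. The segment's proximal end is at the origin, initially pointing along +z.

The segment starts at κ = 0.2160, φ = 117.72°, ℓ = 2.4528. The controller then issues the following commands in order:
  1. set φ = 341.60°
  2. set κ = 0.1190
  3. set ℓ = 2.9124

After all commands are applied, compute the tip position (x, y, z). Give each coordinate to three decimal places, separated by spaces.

initial: κ=0.2160, φ=117.72°, ℓ=2.4528
cmd 1: set φ=341.60° → (κ,φ,ℓ)=(0.2160,341.60°,2.4528) → tip=(0.6022,-0.2003,2.3397)
cmd 2: set κ=0.1190 → (κ,φ,ℓ)=(0.1190,341.60°,2.4528) → tip=(0.3373,-0.1122,2.4181)
cmd 3: set ℓ=2.9124 → (κ,φ,ℓ)=(0.1190,341.60°,2.9124) → tip=(0.4741,-0.1577,2.8544)

0.474 -0.158 2.854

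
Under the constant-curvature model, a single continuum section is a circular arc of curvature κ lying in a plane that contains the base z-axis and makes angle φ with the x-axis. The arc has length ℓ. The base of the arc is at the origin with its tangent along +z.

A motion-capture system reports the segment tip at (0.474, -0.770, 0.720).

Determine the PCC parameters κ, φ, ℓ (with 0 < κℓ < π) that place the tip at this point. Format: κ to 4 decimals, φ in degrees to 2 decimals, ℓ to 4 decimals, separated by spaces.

1.3536 301.62 1.3273

ρ = √(x²+y²) = √(0.474² + -0.770²) = 0.90420
φ = atan2(y, x) mod 360° = atan2(-0.770, 0.474) = 301.6158°
|p|² = ρ² + z² = 0.90420² + 0.720² = 1.33598
κ = 2ρ / |p|² = 2×0.90420 / 1.33598 = 1.35362
θ = 2·atan2(ρ, z) = 2·atan2(0.90420, 0.720) = 1.79665 rad
ℓ = θ/κ = 1.79665/1.35362 = 1.32730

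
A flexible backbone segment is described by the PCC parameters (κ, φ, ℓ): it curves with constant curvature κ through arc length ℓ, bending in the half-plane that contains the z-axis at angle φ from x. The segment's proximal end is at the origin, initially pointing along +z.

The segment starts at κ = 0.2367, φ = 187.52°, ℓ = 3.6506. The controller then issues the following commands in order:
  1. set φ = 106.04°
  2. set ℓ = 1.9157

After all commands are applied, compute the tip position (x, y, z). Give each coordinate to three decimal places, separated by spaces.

-0.118 0.410 1.851

initial: κ=0.2367, φ=187.52°, ℓ=3.6506
cmd 1: set φ=106.04° → (κ,φ,ℓ)=(0.2367,106.04°,3.6506) → tip=(-0.4094,1.4238,3.2130)
cmd 2: set ℓ=1.9157 → (κ,φ,ℓ)=(0.2367,106.04°,1.9157) → tip=(-0.1180,0.4103,1.8507)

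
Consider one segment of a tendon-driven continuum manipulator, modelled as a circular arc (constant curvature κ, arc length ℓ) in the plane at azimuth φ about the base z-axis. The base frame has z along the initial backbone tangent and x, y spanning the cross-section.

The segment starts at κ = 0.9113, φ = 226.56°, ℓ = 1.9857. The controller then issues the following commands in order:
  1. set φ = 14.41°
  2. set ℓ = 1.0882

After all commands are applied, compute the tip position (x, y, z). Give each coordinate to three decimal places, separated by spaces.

0.481 0.124 0.918

initial: κ=0.9113, φ=226.56°, ℓ=1.9857
cmd 1: set φ=14.41° → (κ,φ,ℓ)=(0.9113,14.41°,1.9857) → tip=(1.3142,0.3377,1.0662)
cmd 2: set ℓ=1.0882 → (κ,φ,ℓ)=(0.9113,14.41°,1.0882) → tip=(0.4811,0.1236,0.9184)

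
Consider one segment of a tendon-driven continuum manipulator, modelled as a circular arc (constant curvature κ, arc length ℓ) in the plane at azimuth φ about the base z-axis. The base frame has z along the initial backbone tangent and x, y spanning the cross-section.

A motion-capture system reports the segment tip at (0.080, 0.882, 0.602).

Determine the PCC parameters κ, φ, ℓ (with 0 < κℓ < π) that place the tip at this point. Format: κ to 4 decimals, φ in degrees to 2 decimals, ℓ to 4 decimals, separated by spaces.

1.5446 84.82 1.2609

ρ = √(x²+y²) = √(0.080² + 0.882²) = 0.88562
φ = atan2(y, x) mod 360° = atan2(0.882, 0.080) = 84.8173°
|p|² = ρ² + z² = 0.88562² + 0.602² = 1.14673
κ = 2ρ / |p|² = 2×0.88562 / 1.14673 = 1.54460
θ = 2·atan2(ρ, z) = 2·atan2(0.88562, 0.602) = 1.94758 rad
ℓ = θ/κ = 1.94758/1.54460 = 1.26089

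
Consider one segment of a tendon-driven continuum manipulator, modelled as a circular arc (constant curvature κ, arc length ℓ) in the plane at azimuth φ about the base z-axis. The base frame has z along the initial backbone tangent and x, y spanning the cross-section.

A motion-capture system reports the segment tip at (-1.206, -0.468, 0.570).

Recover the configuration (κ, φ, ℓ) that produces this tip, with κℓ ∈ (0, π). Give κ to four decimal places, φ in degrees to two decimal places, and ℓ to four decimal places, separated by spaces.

ρ = √(x²+y²) = √(-1.206² + -0.468²) = 1.29362
φ = atan2(y, x) mod 360° = atan2(-0.468, -1.206) = 201.2092°
|p|² = ρ² + z² = 1.29362² + 0.570² = 1.99836
κ = 2ρ / |p|² = 2×1.29362 / 1.99836 = 1.29468
θ = 2·atan2(ρ, z) = 2·atan2(1.29362, 0.570) = 2.31154 rad
ℓ = θ/κ = 2.31154/1.29468 = 1.78540

1.2947 201.21 1.7854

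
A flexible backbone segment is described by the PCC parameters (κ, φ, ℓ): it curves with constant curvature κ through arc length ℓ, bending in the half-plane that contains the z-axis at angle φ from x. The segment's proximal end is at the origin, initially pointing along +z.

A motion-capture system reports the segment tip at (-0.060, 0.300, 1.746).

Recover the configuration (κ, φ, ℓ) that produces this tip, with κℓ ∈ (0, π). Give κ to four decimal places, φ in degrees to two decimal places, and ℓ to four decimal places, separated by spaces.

ρ = √(x²+y²) = √(-0.060² + 0.300²) = 0.30594
φ = atan2(y, x) mod 360° = atan2(0.300, -0.060) = 101.3099°
|p|² = ρ² + z² = 0.30594² + 1.746² = 3.14212
κ = 2ρ / |p|² = 2×0.30594 / 3.14212 = 0.19474
θ = 2·atan2(ρ, z) = 2·atan2(0.30594, 1.746) = 0.34693 rad
ℓ = θ/κ = 0.34693/0.19474 = 1.78152

0.1947 101.31 1.7815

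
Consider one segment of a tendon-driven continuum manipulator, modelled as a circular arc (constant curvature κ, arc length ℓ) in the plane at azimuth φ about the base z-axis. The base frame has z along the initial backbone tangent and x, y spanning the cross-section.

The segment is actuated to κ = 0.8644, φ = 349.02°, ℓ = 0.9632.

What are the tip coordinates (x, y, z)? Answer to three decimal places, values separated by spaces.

0.371 -0.072 0.856

θ = κ·ℓ = 0.8644 × 0.9632 = 0.83259 rad
ρ = (1 − cos θ)/κ = (1 − 0.67296)/0.8644 = 0.37834
z = sin θ / κ = 0.73968/0.8644 = 0.85571
x = ρ cos φ = 0.37834 × cos(349.02°) = 0.37141
y = ρ sin φ = 0.37834 × sin(349.02°) = -0.07206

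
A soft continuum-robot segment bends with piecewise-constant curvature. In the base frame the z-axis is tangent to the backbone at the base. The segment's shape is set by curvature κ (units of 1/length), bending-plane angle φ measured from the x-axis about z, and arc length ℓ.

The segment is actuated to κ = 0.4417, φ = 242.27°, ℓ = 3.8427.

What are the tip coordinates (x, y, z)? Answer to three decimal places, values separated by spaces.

-1.186 -2.257 2.246

θ = κ·ℓ = 0.4417 × 3.8427 = 1.69732 rad
ρ = (1 − cos θ)/κ = (1 − -0.12619)/0.4417 = 2.54966
z = sin θ / κ = 0.99201/0.4417 = 2.24588
x = ρ cos φ = 2.54966 × cos(242.27°) = -1.18637
y = ρ sin φ = 2.54966 × sin(242.27°) = -2.25684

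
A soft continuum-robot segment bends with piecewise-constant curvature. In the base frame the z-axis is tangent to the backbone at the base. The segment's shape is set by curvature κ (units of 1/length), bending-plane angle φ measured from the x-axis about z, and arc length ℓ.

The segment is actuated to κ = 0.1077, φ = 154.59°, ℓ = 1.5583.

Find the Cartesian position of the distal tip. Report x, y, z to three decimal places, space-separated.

-0.118 0.056 1.551

θ = κ·ℓ = 0.1077 × 1.5583 = 0.16783 rad
ρ = (1 − cos θ)/κ = (1 − 0.98595)/0.1077 = 0.13046
z = sin θ / κ = 0.16704/0.1077 = 1.55099
x = ρ cos φ = 0.13046 × cos(154.59°) = -0.11784
y = ρ sin φ = 0.13046 × sin(154.59°) = 0.05598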